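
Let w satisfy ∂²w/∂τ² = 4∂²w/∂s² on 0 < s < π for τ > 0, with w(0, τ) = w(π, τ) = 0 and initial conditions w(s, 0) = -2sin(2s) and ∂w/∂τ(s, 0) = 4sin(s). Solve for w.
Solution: Using separation of variables w = X(s)T(τ):
Eigenfunctions: sin(ns), n = 1, 2, 3, ...
General solution: w(s, τ) = Σ [A_n cos(2n τ) + B_n sin(2n τ)] sin(ns)
From w(s,0) = -2sin(2s): A_2=-2. From w_τ(s,0) = 4sin(s), using w_τ(s,0) = Σ ω_n B_n sin(ns) with ω_n = 2n: B_1 = 4/2 = 2.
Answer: w(s, τ) = 2sin(s)sin(2τ) - 2sin(2s)cos(4τ)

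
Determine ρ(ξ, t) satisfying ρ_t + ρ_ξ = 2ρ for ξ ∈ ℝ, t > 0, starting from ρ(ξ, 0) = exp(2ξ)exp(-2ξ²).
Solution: Substitute ρ = exp(2ξ)u.
Then ρ_ξ = exp(2ξ)(u_ξ + 2u), ρ_t = exp(2ξ)u_t; substituting and dividing by exp(2ξ), the lower-order terms cancel: u_t + u_ξ = 0 (standard advection equation).
Data for u: u(ξ,0) = exp(-2ξ)ρ(ξ,0) = exp(-2ξ²).
By characteristics (dξ/dt = 1), u(ξ,t) = f(ξ - t) with f = u(·, 0).
So u(ξ,t) = exp(-2(-t + ξ)²), and ρ(ξ,t) = exp(2ξ)u(ξ,t).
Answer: ρ(ξ, t) = exp(2ξ)exp(-2(-t + ξ)²)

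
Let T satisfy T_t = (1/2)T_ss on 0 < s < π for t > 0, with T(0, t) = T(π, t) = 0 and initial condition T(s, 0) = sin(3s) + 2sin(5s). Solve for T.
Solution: Separating variables: T = Σ c_n exp(-n²t/2) sin(ns). From T(s,0) = sin(3s) + 2sin(5s): c_3=1, c_5=2.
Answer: T(s, t) = exp(-9t/2)sin(3s) + 2exp(-25t/2)sin(5s)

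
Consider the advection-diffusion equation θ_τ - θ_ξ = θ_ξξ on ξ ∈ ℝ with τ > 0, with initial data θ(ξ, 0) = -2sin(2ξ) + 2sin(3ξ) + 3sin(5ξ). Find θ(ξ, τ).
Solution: Moving frame: η = ξ + τ, σ = τ, θ = u(η,σ), so θ_τ = u_σ + u_η and θ_ξξ = u_ηη.
Hence θ_τ - θ_ξ = u_σ and the PDE becomes the heat equation u_σ = u_ηη on η ∈ ℝ.
Initial data: u(η,0) = θ(η,0) = -2sin(2η) + 2sin(3η) + 3sin(5η). Each mode sin(nη) decays as exp(-n²σ) on ℝ, so u(η,σ) = Σ c_n exp(-n²σ) sin(nη) with c_2=-2, c_3=2, c_5=3: u(η,σ) = -2exp(-4σ)sin(2η) + 2exp(-9σ)sin(3η) + 3exp(-25σ)sin(5η).
Substituting back: θ(ξ,τ) = u(ξ + τ, τ).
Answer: θ(ξ, τ) = -2exp(-4τ)sin(2ξ + 2τ) + 2exp(-9τ)sin(3ξ + 3τ) + 3exp(-25τ)sin(5ξ + 5τ)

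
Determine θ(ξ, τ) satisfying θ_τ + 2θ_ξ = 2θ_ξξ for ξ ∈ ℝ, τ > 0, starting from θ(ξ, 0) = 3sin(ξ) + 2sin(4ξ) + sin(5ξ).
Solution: Moving frame: η = ξ - 2τ, σ = τ, θ = u(η,σ), so θ_τ = u_σ - 2u_η and θ_ξξ = u_ηη.
Hence θ_τ + 2θ_ξ = u_σ and the PDE becomes the heat equation u_σ = 2u_ηη on η ∈ ℝ.
Initial data: u(η,0) = θ(η,0) = 3sin(η) + 2sin(4η) + sin(5η). Each mode sin(nη) decays as exp(-2n²σ) on ℝ, so u(η,σ) = Σ c_n exp(-2n²σ) sin(nη) with c_1=3, c_4=2, c_5=1: u(η,σ) = 3exp(-2σ)sin(η) + 2exp(-32σ)sin(4η) + exp(-50σ)sin(5η).
Substituting back: θ(ξ,τ) = u(ξ - 2τ, τ).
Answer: θ(ξ, τ) = 3exp(-2τ)sin(ξ - 2τ) + 2exp(-32τ)sin(4ξ - 8τ) + exp(-50τ)sin(5ξ - 10τ)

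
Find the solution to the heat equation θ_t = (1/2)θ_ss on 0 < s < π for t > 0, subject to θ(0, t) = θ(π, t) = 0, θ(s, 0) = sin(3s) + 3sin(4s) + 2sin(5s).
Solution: Using separation of variables θ = X(s)G(t):
Eigenfunctions: sin(ns), n = 1, 2, 3, ...
General solution: θ(s, t) = Σ c_n sin(ns) exp(-n² t/2)
Matching θ(s,0) = sin(3s) + 3sin(4s) + 2sin(5s) term by term: c_3=1, c_4=3, c_5=2.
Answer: θ(s, t) = 3exp(-8t)sin(4s) + exp(-9t/2)sin(3s) + 2exp(-25t/2)sin(5s)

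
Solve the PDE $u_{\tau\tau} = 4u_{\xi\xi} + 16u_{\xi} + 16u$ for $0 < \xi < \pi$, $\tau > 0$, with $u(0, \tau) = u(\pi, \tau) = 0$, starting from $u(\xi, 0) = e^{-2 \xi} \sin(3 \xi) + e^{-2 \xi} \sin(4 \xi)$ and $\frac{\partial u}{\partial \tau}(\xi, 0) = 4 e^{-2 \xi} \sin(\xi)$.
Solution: Substitute $u = e^{-2\xi}w$.
Then $u_{\xi} = e^{-2\xi}(w_{\xi} - 2w)$, $u_{\xi\xi} = e^{-2\xi}(w_{\xi\xi} - 4w_{\xi} + 4w)$, $u_{\tau\tau} = e^{-2\xi}w_{\tau\tau}$; substituting and dividing by $e^{-2\xi}$, the lower-order terms cancel: $w_{\tau\tau} = 4w_{\xi\xi}$ (standard wave equation).
Data for $w$: $w(\xi,0) = e^{2\xi}u(\xi,0) = \sin(3 \xi) + \sin(4 \xi)$; $w_{\tau}(\xi,0) = e^{2\xi}u_{\tau}(\xi,0) = 4 \sin(\xi)$. The boundary conditions carry over: $w(0,\tau) = w(\pi,\tau) = 0$.
Separating variables: $w = \sum [A_n \cos(\omega_n \tau) + B_n \sin(\omega_n \tau)] \sin(n\xi)$, $\omega_n = 2n$. From ICs ($B_n$ = velocity coefficient / $\omega_n$): $A_3=1, A_4=1, B_1=2$.
So $w(\xi,\tau) = 2 \sin(\xi) \sin(2 \tau) + \sin(3 \xi) \cos(6 \tau) + \sin(4 \xi) \cos(8 \tau)$, and $u(\xi,\tau) = e^{-2\xi}w(\xi,\tau)$.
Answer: $u(\xi, \tau) = 2 e^{-2 \xi} \sin(2 \tau) \sin(\xi) + e^{-2 \xi} \sin(3 \xi) \cos(6 \tau) + e^{-2 \xi} \sin(4 \xi) \cos(8 \tau)$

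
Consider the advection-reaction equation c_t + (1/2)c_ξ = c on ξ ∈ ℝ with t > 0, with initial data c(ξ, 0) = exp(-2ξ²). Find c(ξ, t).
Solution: Substitute c = exp(t)u.
Then c_t = exp(t)(u_t + u), c_ξ = exp(t)u_ξ; substituting and dividing by exp(t), the lower-order terms cancel: u_t + (1/2)u_ξ = 0 (standard advection equation).
Data for u: u(ξ,0) = c(ξ,0) = exp(-2ξ²).
By characteristics (dξ/dt = 1/2), u(ξ,t) = f(ξ - (1/2)t) with f = u(·, 0).
So u(ξ,t) = exp(-2(-t/2 + ξ)²), and c(ξ,t) = exp(t)u(ξ,t).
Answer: c(ξ, t) = exp(t)exp(-2(-t/2 + ξ)²)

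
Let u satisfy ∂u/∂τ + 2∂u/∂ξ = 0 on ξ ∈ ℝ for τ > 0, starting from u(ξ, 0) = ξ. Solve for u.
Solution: By method of characteristics (waves move right with speed 2):
Along characteristics ξ - 2τ = const, u is constant, so u(ξ,τ) = f(ξ - 2τ) with f = u(·, 0).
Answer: u(ξ, τ) = ξ - 2τ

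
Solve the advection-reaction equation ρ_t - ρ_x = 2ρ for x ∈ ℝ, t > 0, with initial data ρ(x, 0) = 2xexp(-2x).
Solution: Substitute ρ = exp(-2x)u, i.e. u = exp(2x)ρ.
By the product rule, ρ_x = exp(-2x)(u_x - 2u), ρ_t = exp(-2x)u_t.
Substituting into the PDE and dividing by exp(-2x): u_t - (u_x - 2u) = 2u.
The lower-order terms cancel, leaving the standard advection equation u_t - u_x = 0.
Initial data for u: u(x,0) = exp(2x)ρ(x,0) = 2x.
Solve for u:
  By method of characteristics (waves move left with speed 1):
  Along characteristics x + t = const, u is constant, so u(x,t) = f(x + t) with f = u(·, 0).
Hence u(x,t) = 2t + 2x.
Transform back: ρ(x,t) = exp(-2x)u(x,t).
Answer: ρ(x, t) = 2texp(-2x) + 2xexp(-2x)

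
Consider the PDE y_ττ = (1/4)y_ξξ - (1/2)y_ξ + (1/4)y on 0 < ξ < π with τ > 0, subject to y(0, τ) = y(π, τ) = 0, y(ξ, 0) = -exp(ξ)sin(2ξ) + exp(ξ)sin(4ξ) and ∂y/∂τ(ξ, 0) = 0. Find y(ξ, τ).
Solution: Substitute y = exp(ξ)u, i.e. u = exp(-ξ)y.
By the product rule, y_ξ = exp(ξ)(u_ξ + u), y_ξξ = exp(ξ)(u_ξξ + 2u_ξ + u), y_ττ = exp(ξ)u_ττ.
Substituting into the PDE and dividing by exp(ξ): u_ττ = (1/4)(u_ξξ + 2u_ξ + u) - (1/2)(u_ξ + u) + (1/4)u.
The lower-order terms cancel, leaving the standard wave equation u_ττ = (1/4)u_ξξ.
Initial data for u: u(ξ,0) = exp(-ξ)y(ξ,0) = -sin(2ξ) + sin(4ξ); u_τ(ξ,0) = exp(-ξ)y_τ(ξ,0) = 0. The boundary conditions carry over: u(0,τ) = u(π,τ) = 0.
Solve for u:
  Using separation of variables u = X(ξ)T(τ):
  Eigenfunctions: sin(nξ), n = 1, 2, 3, ...
  General solution: u(ξ, τ) = Σ [A_n cos(n τ/2) + B_n sin(n τ/2)] sin(nξ)
  From u(ξ,0) = -sin(2ξ) + sin(4ξ): A_2=-1, A_4=1. From u_τ(ξ,0) = 0: all B_n = 0.
Hence u(ξ,τ) = -sin(2ξ)cos(τ) + sin(4ξ)cos(2τ).
Transform back: y(ξ,τ) = exp(ξ)u(ξ,τ).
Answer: y(ξ, τ) = -exp(ξ)sin(2ξ)cos(τ) + exp(ξ)sin(4ξ)cos(2τ)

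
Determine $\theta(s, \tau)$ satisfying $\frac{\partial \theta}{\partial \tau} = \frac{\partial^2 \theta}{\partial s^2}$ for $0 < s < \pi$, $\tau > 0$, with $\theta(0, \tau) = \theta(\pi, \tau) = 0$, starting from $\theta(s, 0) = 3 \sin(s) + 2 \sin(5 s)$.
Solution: Separating variables: $\theta = \sum c_n e^{-n^2\tau} \sin(ns)$. From $\theta(s,0) = 3 \sin(s) + 2 \sin(5 s)$: $c_1=3, c_5=2$.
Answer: $\theta(s, \tau) = 3 e^{-\tau} \sin(s) + 2 e^{-25 \tau} \sin(5 s)$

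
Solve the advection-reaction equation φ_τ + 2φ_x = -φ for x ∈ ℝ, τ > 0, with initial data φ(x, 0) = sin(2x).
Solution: Substitute φ = exp(-τ)u.
Then φ_τ = exp(-τ)(u_τ - u), φ_x = exp(-τ)u_x; substituting and dividing by exp(-τ), the lower-order terms cancel: u_τ + 2u_x = 0 (standard advection equation).
Data for u: u(x,0) = φ(x,0) = sin(2x).
By characteristics (dx/dτ = 2), u(x,τ) = f(x - 2τ) with f = u(·, 0).
So u(x,τ) = sin(2x - 4τ), and φ(x,τ) = exp(-τ)u(x,τ).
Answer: φ(x, τ) = exp(-τ)sin(2x - 4τ)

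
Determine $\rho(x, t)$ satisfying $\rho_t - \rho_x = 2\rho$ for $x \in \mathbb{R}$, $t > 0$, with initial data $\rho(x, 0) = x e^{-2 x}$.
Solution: Substitute $\rho = e^{-2x}u$.
Then $\rho_x = e^{-2x}(u_x - 2u)$, $\rho_t = e^{-2x}u_t$; substituting and dividing by $e^{-2x}$, the lower-order terms cancel: $u_t - u_x = 0$ (standard advection equation).
Data for $u$: $u(x,0) = e^{2x}\rho(x,0) = x$.
By characteristics ($dx/dt = -1$), $u(x,t) = f(x + t)$ with $f = u( \cdot , 0)$.
So $u(x,t) = t + x$, and $\rho(x,t) = e^{-2x}u(x,t)$.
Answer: $\rho(x, t) = t e^{-2 x} + x e^{-2 x}$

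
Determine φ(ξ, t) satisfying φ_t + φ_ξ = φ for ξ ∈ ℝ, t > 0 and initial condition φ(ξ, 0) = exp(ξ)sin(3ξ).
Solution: Substitute φ = exp(ξ)u.
Then φ_ξ = exp(ξ)(u_ξ + u), φ_t = exp(ξ)u_t; substituting and dividing by exp(ξ), the lower-order terms cancel: u_t + u_ξ = 0 (standard advection equation).
Data for u: u(ξ,0) = exp(-ξ)φ(ξ,0) = sin(3ξ).
By characteristics (dξ/dt = 1), u(ξ,t) = f(ξ - t) with f = u(·, 0).
So u(ξ,t) = -sin(3t - 3ξ), and φ(ξ,t) = exp(ξ)u(ξ,t).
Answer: φ(ξ, t) = -exp(ξ)sin(3t - 3ξ)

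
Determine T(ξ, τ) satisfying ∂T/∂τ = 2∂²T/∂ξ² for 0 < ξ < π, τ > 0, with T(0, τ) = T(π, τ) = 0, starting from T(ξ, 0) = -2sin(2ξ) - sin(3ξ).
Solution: Using separation of variables T = X(ξ)G(τ):
Eigenfunctions: sin(nξ), n = 1, 2, 3, ...
General solution: T(ξ, τ) = Σ c_n sin(nξ) exp(-2n² τ)
Matching T(ξ,0) = -2sin(2ξ) - sin(3ξ) term by term: c_2=-2, c_3=-1.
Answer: T(ξ, τ) = -2exp(-8τ)sin(2ξ) - exp(-18τ)sin(3ξ)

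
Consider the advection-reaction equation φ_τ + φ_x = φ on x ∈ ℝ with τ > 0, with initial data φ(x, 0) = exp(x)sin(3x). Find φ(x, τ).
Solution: Substitute φ = exp(x)u.
Then φ_x = exp(x)(u_x + u), φ_τ = exp(x)u_τ; substituting and dividing by exp(x), the lower-order terms cancel: u_τ + u_x = 0 (standard advection equation).
Data for u: u(x,0) = exp(-x)φ(x,0) = sin(3x).
By characteristics (dx/dτ = 1), u(x,τ) = f(x - τ) with f = u(·, 0).
So u(x,τ) = sin(3x - 3τ), and φ(x,τ) = exp(x)u(x,τ).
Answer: φ(x, τ) = exp(x)sin(3x - 3τ)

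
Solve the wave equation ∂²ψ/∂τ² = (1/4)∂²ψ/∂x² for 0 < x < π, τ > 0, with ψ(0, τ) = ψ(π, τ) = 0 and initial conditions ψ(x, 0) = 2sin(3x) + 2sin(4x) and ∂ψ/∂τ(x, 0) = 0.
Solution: Separating variables: ψ = Σ [A_n cos(ω_n τ) + B_n sin(ω_n τ)] sin(nx), ω_n = n/2. From ICs: A_3=2, A_4=2.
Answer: ψ(x, τ) = 2sin(3x)cos(3τ/2) + 2sin(4x)cos(2τ)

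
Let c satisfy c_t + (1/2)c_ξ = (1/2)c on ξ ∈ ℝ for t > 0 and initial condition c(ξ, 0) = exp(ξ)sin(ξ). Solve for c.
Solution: Substitute c = exp(ξ)u, i.e. u = exp(-ξ)c.
By the product rule, c_ξ = exp(ξ)(u_ξ + u), c_t = exp(ξ)u_t.
Substituting into the PDE and dividing by exp(ξ): u_t + (1/2)(u_ξ + u) = (1/2)u.
The lower-order terms cancel, leaving the standard advection equation u_t + (1/2)u_ξ = 0.
Initial data for u: u(ξ,0) = exp(-ξ)c(ξ,0) = sin(ξ).
Solve for u:
  By method of characteristics (waves move right with speed 1/2):
  Along characteristics ξ - (1/2)t = const, u is constant, so u(ξ,t) = f(ξ - (1/2)t) with f = u(·, 0).
Hence u(ξ,t) = -sin(t/2 - ξ).
Transform back: c(ξ,t) = exp(ξ)u(ξ,t).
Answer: c(ξ, t) = -exp(ξ)sin(t/2 - ξ)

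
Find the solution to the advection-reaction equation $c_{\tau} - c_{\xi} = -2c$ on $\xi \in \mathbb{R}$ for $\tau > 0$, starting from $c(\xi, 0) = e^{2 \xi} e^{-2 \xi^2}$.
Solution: Substitute $c = e^{2\xi}u$.
Then $c_{\xi} = e^{2\xi}(u_{\xi} + 2u)$, $c_{\tau} = e^{2\xi}u_{\tau}$; substituting and dividing by $e^{2\xi}$, the lower-order terms cancel: $u_{\tau} - u_{\xi} = 0$ (standard advection equation).
Data for $u$: $u(\xi,0) = e^{-2\xi}c(\xi,0) = e^{-2 \xi^2}$.
By characteristics ($d\xi/d\tau = -1$), $u(\xi,\tau) = f(\xi + \tau)$ with $f = u( \cdot , 0)$.
So $u(\xi,\tau) = e^{-2 (\xi + \tau)^2}$, and $c(\xi,\tau) = e^{2\xi}u(\xi,\tau)$.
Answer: $c(\xi, \tau) = e^{2 \xi} e^{-2 (\tau + \xi)^2}$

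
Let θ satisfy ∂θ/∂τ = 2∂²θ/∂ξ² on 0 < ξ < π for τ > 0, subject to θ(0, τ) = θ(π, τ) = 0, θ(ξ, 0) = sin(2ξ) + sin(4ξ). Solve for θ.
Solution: Separating variables: θ = Σ c_n exp(-2n²τ) sin(nξ). From θ(ξ,0) = sin(2ξ) + sin(4ξ): c_2=1, c_4=1.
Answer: θ(ξ, τ) = exp(-8τ)sin(2ξ) + exp(-32τ)sin(4ξ)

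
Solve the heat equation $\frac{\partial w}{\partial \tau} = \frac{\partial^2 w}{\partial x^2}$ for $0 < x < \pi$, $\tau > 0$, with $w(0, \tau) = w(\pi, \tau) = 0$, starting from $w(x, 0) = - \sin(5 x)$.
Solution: Using separation of variables $w = X(x)T(\tau)$:
Eigenfunctions: $\sin(nx)$, $n = 1, 2, 3, \ldots$
General solution: $w(x, \tau) = \sum c_n \sin(nx) e^{-n^2 \tau}$
Matching $w(x,0) = - \sin(5 x)$ term by term: $c_5=-1$.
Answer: $w(x, \tau) = - e^{-25 \tau} \sin(5 x)$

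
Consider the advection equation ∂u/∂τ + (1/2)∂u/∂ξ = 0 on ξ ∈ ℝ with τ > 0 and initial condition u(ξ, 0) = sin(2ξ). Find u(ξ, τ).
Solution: By characteristics (dξ/dτ = 1/2), u(ξ,τ) = f(ξ - (1/2)τ) with f = u(·, 0).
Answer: u(ξ, τ) = sin(2ξ - τ)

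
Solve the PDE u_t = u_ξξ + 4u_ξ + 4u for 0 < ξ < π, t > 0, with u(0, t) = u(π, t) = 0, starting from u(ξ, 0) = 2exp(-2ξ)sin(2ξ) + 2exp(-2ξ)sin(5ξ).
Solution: Substitute u = exp(-2ξ)w.
Then u_ξ = exp(-2ξ)(w_ξ - 2w), u_ξξ = exp(-2ξ)(w_ξξ - 4w_ξ + 4w), u_t = exp(-2ξ)w_t; substituting and dividing by exp(-2ξ), the lower-order terms cancel: w_t = w_ξξ (standard heat equation).
Data for w: w(ξ,0) = exp(2ξ)u(ξ,0) = 2sin(2ξ) + 2sin(5ξ). The boundary conditions carry over: w(0,t) = w(π,t) = 0.
Separating variables: w = Σ c_n exp(-n²t) sin(nξ). From w(ξ,0) = 2sin(2ξ) + 2sin(5ξ): c_2=2, c_5=2.
So w(ξ,t) = 2exp(-4t)sin(2ξ) + 2exp(-25t)sin(5ξ), and u(ξ,t) = exp(-2ξ)w(ξ,t).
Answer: u(ξ, t) = 2exp(-4t)exp(-2ξ)sin(2ξ) + 2exp(-25t)exp(-2ξ)sin(5ξ)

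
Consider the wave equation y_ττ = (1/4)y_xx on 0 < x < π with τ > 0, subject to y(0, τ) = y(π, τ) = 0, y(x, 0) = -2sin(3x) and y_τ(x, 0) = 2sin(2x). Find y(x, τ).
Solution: Separating variables: y = Σ [A_n cos(ω_n τ) + B_n sin(ω_n τ)] sin(nx), ω_n = n/2. From ICs (B_n = velocity coefficient / ω_n): A_3=-2, B_2=2.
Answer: y(x, τ) = 2sin(2x)sin(τ) - 2sin(3x)cos(3τ/2)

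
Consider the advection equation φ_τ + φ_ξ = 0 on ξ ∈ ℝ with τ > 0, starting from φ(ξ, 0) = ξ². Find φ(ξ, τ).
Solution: By characteristics (dξ/dτ = 1), φ(ξ,τ) = f(ξ - τ) with f = φ(·, 0).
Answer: φ(ξ, τ) = ξ² - 2ξτ + τ²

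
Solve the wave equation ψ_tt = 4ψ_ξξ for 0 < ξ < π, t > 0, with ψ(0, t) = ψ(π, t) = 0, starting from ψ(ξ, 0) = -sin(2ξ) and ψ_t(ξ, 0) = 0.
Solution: Using separation of variables ψ = X(ξ)T(t):
Eigenfunctions: sin(nξ), n = 1, 2, 3, ...
General solution: ψ(ξ, t) = Σ [A_n cos(2n t) + B_n sin(2n t)] sin(nξ)
From ψ(ξ,0) = -sin(2ξ): A_2=-1. From ψ_t(ξ,0) = 0: all B_n = 0.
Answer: ψ(ξ, t) = -sin(2ξ)cos(4t)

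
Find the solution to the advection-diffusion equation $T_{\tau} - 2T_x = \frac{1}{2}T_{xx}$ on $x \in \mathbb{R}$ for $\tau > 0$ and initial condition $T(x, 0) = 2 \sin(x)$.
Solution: Change to a moving frame: let $\eta = x + 2\tau$, $\sigma = \tau$ and write $T(x,\tau) = u(\eta,\sigma)$.
By the chain rule $T_{\tau} = u_{\sigma} + 2u_{\eta}$, $T_x = u_{\eta}$, $T_{xx} = u_{\eta\eta}$.
Then $T_{\tau} - 2T_x = u_{\sigma}$: the advection term cancels and the PDE becomes the heat equation $u_{\sigma} = \frac{1}{2}u_{\eta\eta}$ on $\eta \in \mathbb{R}$.
Initial data: $u(\eta,0) = T(\eta,0) = 2 \sin(\eta)$.
On $\eta \in \mathbb{R}$ each mode satisfies $(\sin(n\eta))'' = -n^2 \sin(n\eta)$, so $e^{-n^2\sigma/2} \sin(n\eta)$ solves the heat equation; by superposition $u(\eta,\sigma) = \sum c_n e^{-n^2\sigma/2} \sin(n\eta)$.
Reading off the coefficients: $c_1=2$, so $u(\eta,\sigma) = 2 e^{-\sigma/2} \sin(\eta)$.
Substituting back $\eta = x + 2\tau$, $\sigma = \tau$: $T(x,\tau) = u(x + 2\tau, \tau)$.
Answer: $T(x, \tau) = 2 e^{-\tau/2} \sin(2 \tau + x)$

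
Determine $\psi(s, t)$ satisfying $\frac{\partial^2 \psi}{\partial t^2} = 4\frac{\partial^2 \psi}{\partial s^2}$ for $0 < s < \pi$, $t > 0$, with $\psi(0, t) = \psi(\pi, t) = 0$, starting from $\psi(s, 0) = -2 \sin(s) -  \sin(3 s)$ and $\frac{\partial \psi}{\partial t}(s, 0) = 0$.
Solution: Separating variables: $\psi = \sum [A_n \cos(\omega_n t) + B_n \sin(\omega_n t)] \sin(ns)$, $\omega_n = 2n$. From ICs: $A_1=-2, A_3=-1$.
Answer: $\psi(s, t) = -2 \sin(s) \cos(2 t) -  \sin(3 s) \cos(6 t)$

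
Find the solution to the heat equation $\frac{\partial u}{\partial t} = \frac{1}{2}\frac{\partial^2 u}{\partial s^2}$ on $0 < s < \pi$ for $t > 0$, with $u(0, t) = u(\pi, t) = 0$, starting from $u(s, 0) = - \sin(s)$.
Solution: Using separation of variables $u = X(s)T(t)$:
Eigenfunctions: $\sin(ns)$, $n = 1, 2, 3, \ldots$
General solution: $u(s, t) = \sum c_n \sin(ns) e^{-n^2 t/2}$
Matching $u(s,0) = - \sin(s)$ term by term: $c_1=-1$.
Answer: $u(s, t) = - e^{-t/2} \sin(s)$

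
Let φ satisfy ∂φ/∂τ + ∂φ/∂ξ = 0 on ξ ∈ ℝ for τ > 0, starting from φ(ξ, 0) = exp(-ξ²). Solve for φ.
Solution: By method of characteristics (waves move right with speed 1):
Along characteristics ξ - τ = const, φ is constant, so φ(ξ,τ) = f(ξ - τ) with f = φ(·, 0).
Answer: φ(ξ, τ) = exp(-(ξ - τ)²)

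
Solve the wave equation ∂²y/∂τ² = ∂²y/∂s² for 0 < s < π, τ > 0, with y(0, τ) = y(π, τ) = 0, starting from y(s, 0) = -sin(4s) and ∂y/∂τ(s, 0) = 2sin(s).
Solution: Using separation of variables y = X(s)T(τ):
Eigenfunctions: sin(ns), n = 1, 2, 3, ...
General solution: y(s, τ) = Σ [A_n cos(n τ) + B_n sin(n τ)] sin(ns)
From y(s,0) = -sin(4s): A_4=-1. From y_τ(s,0) = 2sin(s), using y_τ(s,0) = Σ ω_n B_n sin(ns) with ω_n = n: B_1 = 2/1 = 2.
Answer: y(s, τ) = 2sin(s)sin(τ) - sin(4s)cos(4τ)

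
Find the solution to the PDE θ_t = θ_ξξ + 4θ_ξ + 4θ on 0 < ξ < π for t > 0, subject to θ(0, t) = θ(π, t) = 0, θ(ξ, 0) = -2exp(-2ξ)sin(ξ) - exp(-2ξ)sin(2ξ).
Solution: Substitute θ = exp(-2ξ)u.
Then θ_ξ = exp(-2ξ)(u_ξ - 2u), θ_ξξ = exp(-2ξ)(u_ξξ - 4u_ξ + 4u), θ_t = exp(-2ξ)u_t; substituting and dividing by exp(-2ξ), the lower-order terms cancel: u_t = u_ξξ (standard heat equation).
Data for u: u(ξ,0) = exp(2ξ)θ(ξ,0) = -2sin(ξ) - sin(2ξ). The boundary conditions carry over: u(0,t) = u(π,t) = 0.
Separating variables: u = Σ c_n exp(-n²t) sin(nξ). From u(ξ,0) = -2sin(ξ) - sin(2ξ): c_1=-2, c_2=-1.
So u(ξ,t) = -2exp(-t)sin(ξ) - exp(-4t)sin(2ξ), and θ(ξ,t) = exp(-2ξ)u(ξ,t).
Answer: θ(ξ, t) = -2exp(-t)exp(-2ξ)sin(ξ) - exp(-4t)exp(-2ξ)sin(2ξ)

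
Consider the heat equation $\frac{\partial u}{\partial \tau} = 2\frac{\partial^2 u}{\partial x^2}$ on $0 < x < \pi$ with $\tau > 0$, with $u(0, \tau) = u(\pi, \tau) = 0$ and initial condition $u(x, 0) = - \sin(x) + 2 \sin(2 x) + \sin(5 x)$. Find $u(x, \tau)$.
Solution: Using separation of variables $u = X(x)T(\tau)$:
Eigenfunctions: $\sin(nx)$, $n = 1, 2, 3, \ldots$
General solution: $u(x, \tau) = \sum c_n \sin(nx) e^{-2n^2 \tau}$
Matching $u(x,0) = - \sin(x) + 2 \sin(2 x) + \sin(5 x)$ term by term: $c_1=-1, c_2=2, c_5=1$.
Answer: $u(x, \tau) = - e^{-2 \tau} \sin(x) + 2 e^{-8 \tau} \sin(2 x) + e^{-50 \tau} \sin(5 x)$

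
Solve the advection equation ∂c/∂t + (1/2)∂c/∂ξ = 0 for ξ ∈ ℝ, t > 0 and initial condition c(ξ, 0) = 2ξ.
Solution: By characteristics (dξ/dt = 1/2), c(ξ,t) = f(ξ - (1/2)t) with f = c(·, 0).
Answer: c(ξ, t) = -t + 2ξ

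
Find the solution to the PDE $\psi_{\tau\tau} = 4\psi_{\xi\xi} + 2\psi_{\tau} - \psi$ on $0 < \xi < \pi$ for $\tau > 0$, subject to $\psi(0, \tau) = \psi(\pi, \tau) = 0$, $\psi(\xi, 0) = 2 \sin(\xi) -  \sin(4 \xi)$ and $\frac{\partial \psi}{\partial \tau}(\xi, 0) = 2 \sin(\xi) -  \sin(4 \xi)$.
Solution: Substitute $\psi = e^{\tau}u$.
Then $\psi_{\tau} = e^{\tau}(u_{\tau} + u)$, $\psi_{\tau\tau} = e^{\tau}(u_{\tau\tau} + 2u_{\tau} + u)$, $\psi_{\xi\xi} = e^{\tau}u_{\xi\xi}$; substituting and dividing by $e^{\tau}$, the lower-order terms cancel: $u_{\tau\tau} = 4u_{\xi\xi}$ (standard wave equation).
Data for $u$: $u(\xi,0) = \psi(\xi,0) = 2 \sin(\xi) - \sin(4 \xi)$; $u_{\tau}(\xi,0) = \psi_{\tau}(\xi,0) - \psi(\xi,0) = 0$. The boundary conditions carry over: $u(0,\tau) = u(\pi,\tau) = 0$.
Separating variables: $u = \sum [A_n \cos(\omega_n \tau) + B_n \sin(\omega_n \tau)] \sin(n\xi)$, $\omega_n = 2n$. From ICs: $A_1=2, A_4=-1$.
So $u(\xi,\tau) = 2 \sin(\xi) \cos(2 \tau) - \sin(4 \xi) \cos(8 \tau)$, and $\psi(\xi,\tau) = e^{\tau}u(\xi,\tau)$.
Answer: $\psi(\xi, \tau) = 2 e^{\tau} \sin(\xi) \cos(2 \tau) -  e^{\tau} \sin(4 \xi) \cos(8 \tau)$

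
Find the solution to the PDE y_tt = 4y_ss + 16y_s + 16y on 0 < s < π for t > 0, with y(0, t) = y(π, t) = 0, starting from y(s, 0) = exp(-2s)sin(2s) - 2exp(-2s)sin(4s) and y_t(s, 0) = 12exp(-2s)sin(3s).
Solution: Substitute y = exp(-2s)u, i.e. u = exp(2s)y.
By the product rule, y_s = exp(-2s)(u_s - 2u), y_ss = exp(-2s)(u_ss - 4u_s + 4u), y_tt = exp(-2s)u_tt.
Substituting into the PDE and dividing by exp(-2s): u_tt = 4(u_ss - 4u_s + 4u) + 16(u_s - 2u) + 16u.
The lower-order terms cancel, leaving the standard wave equation u_tt = 4u_ss.
Initial data for u: u(s,0) = exp(2s)y(s,0) = sin(2s) - 2sin(4s); u_t(s,0) = exp(2s)y_t(s,0) = 12sin(3s). The boundary conditions carry over: u(0,t) = u(π,t) = 0.
Solve for u:
  Using separation of variables u = X(s)T(t):
  Eigenfunctions: sin(ns), n = 1, 2, 3, ...
  General solution: u(s, t) = Σ [A_n cos(2n t) + B_n sin(2n t)] sin(ns)
  From u(s,0) = sin(2s) - 2sin(4s): A_2=1, A_4=-2. From u_t(s,0) = 12sin(3s), using u_t(s,0) = Σ ω_n B_n sin(ns) with ω_n = 2n: B_3 = 12/6 = 2.
Hence u(s,t) = sin(2s)cos(4t) + 2sin(3s)sin(6t) - 2sin(4s)cos(8t).
Transform back: y(s,t) = exp(-2s)u(s,t).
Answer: y(s, t) = exp(-2s)sin(2s)cos(4t) + 2exp(-2s)sin(3s)sin(6t) - 2exp(-2s)sin(4s)cos(8t)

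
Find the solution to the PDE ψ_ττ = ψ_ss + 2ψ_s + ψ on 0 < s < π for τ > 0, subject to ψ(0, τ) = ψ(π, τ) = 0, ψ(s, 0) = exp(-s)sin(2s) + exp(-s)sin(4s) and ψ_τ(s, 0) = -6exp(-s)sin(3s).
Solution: Substitute ψ = exp(-s)u, i.e. u = exp(s)ψ.
By the product rule, ψ_s = exp(-s)(u_s - u), ψ_ss = exp(-s)(u_ss - 2u_s + u), ψ_ττ = exp(-s)u_ττ.
Substituting into the PDE and dividing by exp(-s): u_ττ = (u_ss - 2u_s + u) + 2(u_s - u) + u.
The lower-order terms cancel, leaving the standard wave equation u_ττ = u_ss.
Initial data for u: u(s,0) = exp(s)ψ(s,0) = sin(2s) + sin(4s); u_τ(s,0) = exp(s)ψ_τ(s,0) = -6sin(3s). The boundary conditions carry over: u(0,τ) = u(π,τ) = 0.
Solve for u:
  Using separation of variables u = X(s)T(τ):
  Eigenfunctions: sin(ns), n = 1, 2, 3, ...
  General solution: u(s, τ) = Σ [A_n cos(n τ) + B_n sin(n τ)] sin(ns)
  From u(s,0) = sin(2s) + sin(4s): A_2=1, A_4=1. From u_τ(s,0) = -6sin(3s), using u_τ(s,0) = Σ ω_n B_n sin(ns) with ω_n = n: B_3 = (-6)/3 = -2.
Hence u(s,τ) = sin(2s)cos(2τ) - 2sin(3s)sin(3τ) + sin(4s)cos(4τ).
Transform back: ψ(s,τ) = exp(-s)u(s,τ).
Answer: ψ(s, τ) = exp(-s)sin(2s)cos(2τ) - 2exp(-s)sin(3s)sin(3τ) + exp(-s)sin(4s)cos(4τ)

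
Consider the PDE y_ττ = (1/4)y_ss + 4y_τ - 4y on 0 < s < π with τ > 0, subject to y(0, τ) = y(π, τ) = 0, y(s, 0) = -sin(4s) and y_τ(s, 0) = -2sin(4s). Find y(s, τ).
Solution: Substitute y = exp(2τ)u.
Then y_τ = exp(2τ)(u_τ + 2u), y_ττ = exp(2τ)(u_ττ + 4u_τ + 4u), y_ss = exp(2τ)u_ss; substituting and dividing by exp(2τ), the lower-order terms cancel: u_ττ = (1/4)u_ss (standard wave equation).
Data for u: u(s,0) = y(s,0) = -sin(4s); u_τ(s,0) = y_τ(s,0) - 2y(s,0) = 0. The boundary conditions carry over: u(0,τ) = u(π,τ) = 0.
Separating variables: u = Σ [A_n cos(ω_n τ) + B_n sin(ω_n τ)] sin(ns), ω_n = n/2. From ICs: A_4=-1.
So u(s,τ) = -sin(4s)cos(2τ), and y(s,τ) = exp(2τ)u(s,τ).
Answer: y(s, τ) = -exp(2τ)sin(4s)cos(2τ)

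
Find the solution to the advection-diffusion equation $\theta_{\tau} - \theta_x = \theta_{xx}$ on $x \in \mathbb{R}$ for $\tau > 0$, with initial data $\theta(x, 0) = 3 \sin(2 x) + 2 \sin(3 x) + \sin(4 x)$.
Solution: Moving frame: $\eta = x + \tau$, $\sigma = \tau$, $\theta = u(\eta,\sigma)$, so $\theta_{\tau} = u_{\sigma} + u_{\eta}$ and $\theta_{xx} = u_{\eta\eta}$.
Hence $\theta_{\tau} - \theta_x = u_{\sigma}$ and the PDE becomes the heat equation $u_{\sigma} = u_{\eta\eta}$ on $\eta \in \mathbb{R}$.
Initial data: $u(\eta,0) = \theta(\eta,0) = 3 \sin(2 \eta) + 2 \sin(3 \eta) + \sin(4 \eta)$. Each mode $\sin(n\eta)$ decays as $e^{-n^2\sigma}$ on $\mathbb{R}$, so $u(\eta,\sigma) = \sum c_n e^{-n^2\sigma} \sin(n\eta)$ with $c_2=3, c_3=2, c_4=1$: $u(\eta,\sigma) = 3 e^{-4 \sigma} \sin(2 \eta) + 2 e^{-9 \sigma} \sin(3 \eta) + e^{-16 \sigma} \sin(4 \eta)$.
Substituting back: $\theta(x,\tau) = u(x + \tau, \tau)$.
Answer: $\theta(x, \tau) = 3 e^{-4 \tau} \sin(2 \tau + 2 x) + 2 e^{-9 \tau} \sin(3 \tau + 3 x) + e^{-16 \tau} \sin(4 \tau + 4 x)$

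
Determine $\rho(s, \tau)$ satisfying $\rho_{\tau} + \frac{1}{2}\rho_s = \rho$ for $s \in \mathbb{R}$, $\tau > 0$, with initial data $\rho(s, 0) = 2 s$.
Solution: Substitute $\rho = e^{\tau}u$, i.e. $u = e^{-\tau}\rho$.
By the product rule, $\rho_{\tau} = e^{\tau}(u_{\tau} + u)$, $\rho_s = e^{\tau}u_s$.
Substituting into the PDE and dividing by $e^{\tau}$: $u_{\tau} + u + \frac{1}{2}u_s = u$.
The lower-order terms cancel, leaving the standard advection equation $u_{\tau} + \frac{1}{2}u_s = 0$.
Initial data for $u$: $u(s,0) = \rho(s,0) = 2 s$.
Solve for $u$:
  By method of characteristics (waves move right with speed 1/2):
  Along characteristics $s - \frac{1}{2}\tau =$ const, $u$ is constant, so $u(s,\tau) = f(s - \frac{1}{2}\tau)$ with $f = u( \cdot , 0)$.
Hence $u(s,\tau) = 2 s - \tau$.
Transform back: $\rho(s,\tau) = e^{\tau}u(s,\tau)$.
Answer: $\rho(s, \tau) = - \tau e^{\tau} + 2 s e^{\tau}$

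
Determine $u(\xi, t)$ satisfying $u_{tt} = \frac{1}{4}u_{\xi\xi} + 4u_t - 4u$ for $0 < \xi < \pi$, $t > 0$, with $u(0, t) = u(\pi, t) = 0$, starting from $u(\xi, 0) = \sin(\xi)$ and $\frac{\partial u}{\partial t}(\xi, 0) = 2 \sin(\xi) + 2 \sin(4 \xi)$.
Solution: Substitute $u = e^{2t}w$, i.e. $w = e^{-2t}u$.
By the product rule, $u_t = e^{2t}(w_t + 2w)$, $u_{tt} = e^{2t}(w_{tt} + 4w_t + 4w)$, $u_{\xi\xi} = e^{2t}w_{\xi\xi}$.
Substituting into the PDE and dividing by $e^{2t}$: $w_{tt} + 4w_t + 4w = \frac{1}{4}w_{\xi\xi} + 4(w_t + 2w) - 4w$.
The lower-order terms cancel, leaving the standard wave equation $w_{tt} = \frac{1}{4}w_{\xi\xi}$.
Initial data for $w$: $w(\xi,0) = u(\xi,0) = \sin(\xi)$; $w_t(\xi,0) = u_t(\xi,0) - 2u(\xi,0) = 2 \sin(4 \xi)$. The boundary conditions carry over: $w(0,t) = w(\pi,t) = 0$.
Solve for $w$:
  Using separation of variables $w = X(\xi)T(t)$:
  Eigenfunctions: $\sin(n\xi)$, $n = 1, 2, 3, \ldots$
  General solution: $w(\xi, t) = \sum [A_n \cos(n t/2) + B_n \sin(n t/2)] \sin(n\xi)$
  From $w(\xi,0) = \sin(\xi)$: $A_1=1$. From $w_t(\xi,0) = 2 \sin(4 \xi)$, using $w_t(\xi,0) = \sum \omega_n B_n \sin(n\xi)$ with $\omega_n = n/2$: $B_4 = 2/2 = 1$.
Hence $w(\xi,t) = \sin(2 t) \sin(4 \xi) + \sin(\xi) \cos(t/2)$.
Transform back: $u(\xi,t) = e^{2t}w(\xi,t)$.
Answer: $u(\xi, t) = e^{2 t} \sin(\xi) \cos(t/2) + e^{2 t} \sin(4 \xi) \sin(2 t)$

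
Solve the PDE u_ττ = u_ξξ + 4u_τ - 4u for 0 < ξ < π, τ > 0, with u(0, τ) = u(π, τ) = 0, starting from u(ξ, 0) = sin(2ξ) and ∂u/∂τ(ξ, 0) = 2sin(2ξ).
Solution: Substitute u = exp(2τ)w, i.e. w = exp(-2τ)u.
By the product rule, u_τ = exp(2τ)(w_τ + 2w), u_ττ = exp(2τ)(w_ττ + 4w_τ + 4w), u_ξξ = exp(2τ)w_ξξ.
Substituting into the PDE and dividing by exp(2τ): w_ττ + 4w_τ + 4w = w_ξξ + 4(w_τ + 2w) - 4w.
The lower-order terms cancel, leaving the standard wave equation w_ττ = w_ξξ.
Initial data for w: w(ξ,0) = u(ξ,0) = sin(2ξ); w_τ(ξ,0) = u_τ(ξ,0) - 2u(ξ,0) = 0. The boundary conditions carry over: w(0,τ) = w(π,τ) = 0.
Solve for w:
  Using separation of variables w = X(ξ)T(τ):
  Eigenfunctions: sin(nξ), n = 1, 2, 3, ...
  General solution: w(ξ, τ) = Σ [A_n cos(n τ) + B_n sin(n τ)] sin(nξ)
  From w(ξ,0) = sin(2ξ): A_2=1. From w_τ(ξ,0) = 0: all B_n = 0.
Hence w(ξ,τ) = sin(2ξ)cos(2τ).
Transform back: u(ξ,τ) = exp(2τ)w(ξ,τ).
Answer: u(ξ, τ) = exp(2τ)sin(2ξ)cos(2τ)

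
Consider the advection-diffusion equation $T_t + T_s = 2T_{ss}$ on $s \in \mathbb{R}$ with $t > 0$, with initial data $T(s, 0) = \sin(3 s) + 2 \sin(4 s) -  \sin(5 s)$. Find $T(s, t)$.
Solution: Change to a moving frame: let $\eta = s - t$, $\sigma = t$ and write $T(s,t) = u(\eta,\sigma)$.
By the chain rule $T_t = u_{\sigma} - u_{\eta}$, $T_s = u_{\eta}$, $T_{ss} = u_{\eta\eta}$.
Then $T_t + T_s = u_{\sigma}$: the advection term cancels and the PDE becomes the heat equation $u_{\sigma} = 2u_{\eta\eta}$ on $\eta \in \mathbb{R}$.
Initial data: $u(\eta,0) = T(\eta,0) = \sin(3 \eta) + 2 \sin(4 \eta) - \sin(5 \eta)$.
On $\eta \in \mathbb{R}$ each mode satisfies $(\sin(n\eta))'' = -n^2 \sin(n\eta)$, so $e^{-2n^2\sigma} \sin(n\eta)$ solves the heat equation; by superposition $u(\eta,\sigma) = \sum c_n e^{-2n^2\sigma} \sin(n\eta)$.
Reading off the coefficients: $c_3=1, c_4=2, c_5=-1$, so $u(\eta,\sigma) = e^{-18 \sigma} \sin(3 \eta) + 2 e^{-32 \sigma} \sin(4 \eta) - e^{-50 \sigma} \sin(5 \eta)$.
Substituting back $\eta = s - t$, $\sigma = t$: $T(s,t) = u(s - t, t)$.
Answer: $T(s, t) = e^{-18 t} \sin(3 s - 3 t) + 2 e^{-32 t} \sin(4 s - 4 t) -  e^{-50 t} \sin(5 s - 5 t)$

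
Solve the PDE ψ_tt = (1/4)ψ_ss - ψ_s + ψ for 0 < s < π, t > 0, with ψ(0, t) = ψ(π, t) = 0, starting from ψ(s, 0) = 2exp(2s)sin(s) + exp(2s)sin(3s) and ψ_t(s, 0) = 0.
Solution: Substitute ψ = exp(2s)u, i.e. u = exp(-2s)ψ.
By the product rule, ψ_s = exp(2s)(u_s + 2u), ψ_ss = exp(2s)(u_ss + 4u_s + 4u), ψ_tt = exp(2s)u_tt.
Substituting into the PDE and dividing by exp(2s): u_tt = (1/4)(u_ss + 4u_s + 4u) - (u_s + 2u) + u.
The lower-order terms cancel, leaving the standard wave equation u_tt = (1/4)u_ss.
Initial data for u: u(s,0) = exp(-2s)ψ(s,0) = 2sin(s) + sin(3s); u_t(s,0) = exp(-2s)ψ_t(s,0) = 0. The boundary conditions carry over: u(0,t) = u(π,t) = 0.
Solve for u:
  Using separation of variables u = X(s)T(t):
  Eigenfunctions: sin(ns), n = 1, 2, 3, ...
  General solution: u(s, t) = Σ [A_n cos(n t/2) + B_n sin(n t/2)] sin(ns)
  From u(s,0) = 2sin(s) + sin(3s): A_1=2, A_3=1. From u_t(s,0) = 0: all B_n = 0.
Hence u(s,t) = 2sin(s)cos(t/2) + sin(3s)cos(3t/2).
Transform back: ψ(s,t) = exp(2s)u(s,t).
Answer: ψ(s, t) = 2exp(2s)sin(s)cos(t/2) + exp(2s)sin(3s)cos(3t/2)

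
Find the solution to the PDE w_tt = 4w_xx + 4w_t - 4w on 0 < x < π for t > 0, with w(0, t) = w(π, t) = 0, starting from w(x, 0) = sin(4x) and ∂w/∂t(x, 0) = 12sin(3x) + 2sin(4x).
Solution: Substitute w = exp(2t)u, i.e. u = exp(-2t)w.
By the product rule, w_t = exp(2t)(u_t + 2u), w_tt = exp(2t)(u_tt + 4u_t + 4u), w_xx = exp(2t)u_xx.
Substituting into the PDE and dividing by exp(2t): u_tt + 4u_t + 4u = 4u_xx + 4(u_t + 2u) - 4u.
The lower-order terms cancel, leaving the standard wave equation u_tt = 4u_xx.
Initial data for u: u(x,0) = w(x,0) = sin(4x); u_t(x,0) = w_t(x,0) - 2w(x,0) = 12sin(3x). The boundary conditions carry over: u(0,t) = u(π,t) = 0.
Solve for u:
  Using separation of variables u = X(x)T(t):
  Eigenfunctions: sin(nx), n = 1, 2, 3, ...
  General solution: u(x, t) = Σ [A_n cos(2n t) + B_n sin(2n t)] sin(nx)
  From u(x,0) = sin(4x): A_4=1. From u_t(x,0) = 12sin(3x), using u_t(x,0) = Σ ω_n B_n sin(nx) with ω_n = 2n: B_3 = 12/6 = 2.
Hence u(x,t) = 2sin(6t)sin(3x) + sin(4x)cos(8t).
Transform back: w(x,t) = exp(2t)u(x,t).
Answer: w(x, t) = 2exp(2t)sin(6t)sin(3x) + exp(2t)sin(4x)cos(8t)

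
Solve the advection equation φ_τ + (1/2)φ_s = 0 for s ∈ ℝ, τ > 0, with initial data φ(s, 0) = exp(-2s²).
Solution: By method of characteristics (waves move right with speed 1/2):
Along characteristics s - (1/2)τ = const, φ is constant, so φ(s,τ) = f(s - (1/2)τ) with f = φ(·, 0).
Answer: φ(s, τ) = exp(-2(s - τ/2)²)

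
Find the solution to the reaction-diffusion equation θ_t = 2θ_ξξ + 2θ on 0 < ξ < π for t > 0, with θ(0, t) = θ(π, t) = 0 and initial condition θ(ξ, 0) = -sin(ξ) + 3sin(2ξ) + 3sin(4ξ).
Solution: Substitute θ = exp(2t)u.
Then θ_t = exp(2t)(u_t + 2u), θ_ξξ = exp(2t)u_ξξ; substituting and dividing by exp(2t), the lower-order terms cancel: u_t = 2u_ξξ (standard heat equation).
Data for u: u(ξ,0) = θ(ξ,0) = -sin(ξ) + 3sin(2ξ) + 3sin(4ξ). The boundary conditions carry over: u(0,t) = u(π,t) = 0.
Separating variables: u = Σ c_n exp(-2n²t) sin(nξ). From u(ξ,0) = -sin(ξ) + 3sin(2ξ) + 3sin(4ξ): c_1=-1, c_2=3, c_4=3.
So u(ξ,t) = -exp(-2t)sin(ξ) + 3exp(-8t)sin(2ξ) + 3exp(-32t)sin(4ξ), and θ(ξ,t) = exp(2t)u(ξ,t).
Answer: θ(ξ, t) = -sin(ξ) + 3exp(-6t)sin(2ξ) + 3exp(-30t)sin(4ξ)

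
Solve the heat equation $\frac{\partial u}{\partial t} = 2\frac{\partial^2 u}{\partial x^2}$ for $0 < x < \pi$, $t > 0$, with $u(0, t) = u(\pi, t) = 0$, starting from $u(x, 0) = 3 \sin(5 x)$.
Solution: Separating variables: $u = \sum c_n e^{-2n^2t} \sin(nx)$. From $u(x,0) = 3 \sin(5 x)$: $c_5=3$.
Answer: $u(x, t) = 3 e^{-50 t} \sin(5 x)$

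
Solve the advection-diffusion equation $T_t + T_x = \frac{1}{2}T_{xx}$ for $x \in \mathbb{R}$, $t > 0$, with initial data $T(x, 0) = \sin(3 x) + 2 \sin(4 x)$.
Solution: Moving frame: $\eta = x - t$, $\sigma = t$, $T = u(\eta,\sigma)$, so $T_t = u_{\sigma} - u_{\eta}$ and $T_{xx} = u_{\eta\eta}$.
Hence $T_t + T_x = u_{\sigma}$ and the PDE becomes the heat equation $u_{\sigma} = \frac{1}{2}u_{\eta\eta}$ on $\eta \in \mathbb{R}$.
Initial data: $u(\eta,0) = T(\eta,0) = \sin(3 \eta) + 2 \sin(4 \eta)$. Each mode $\sin(n\eta)$ decays as $e^{-n^2\sigma/2}$ on $\mathbb{R}$, so $u(\eta,\sigma) = \sum c_n e^{-n^2\sigma/2} \sin(n\eta)$ with $c_3=1, c_4=2$: $u(\eta,\sigma) = 2 e^{-8 \sigma} \sin(4 \eta) + e^{-9 \sigma/2} \sin(3 \eta)$.
Substituting back: $T(x,t) = u(x - t, t)$.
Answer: $T(x, t) = -2 e^{-8 t} \sin(4 t - 4 x) -  e^{-9 t/2} \sin(3 t - 3 x)$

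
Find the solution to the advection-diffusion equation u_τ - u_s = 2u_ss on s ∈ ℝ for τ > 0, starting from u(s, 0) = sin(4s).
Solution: Change to a moving frame: let η = s + τ, σ = τ and write u(s,τ) = w(η,σ).
By the chain rule u_τ = w_σ + w_η, u_s = w_η, u_ss = w_ηη.
Then u_τ - u_s = w_σ: the advection term cancels and the PDE becomes the heat equation w_σ = 2w_ηη on η ∈ ℝ.
Initial data: w(η,0) = u(η,0) = sin(4η).
On η ∈ ℝ each mode satisfies (sin(nη))″ = -n² sin(nη), so exp(-2n²σ) sin(nη) solves the heat equation; by superposition w(η,σ) = Σ c_n exp(-2n²σ) sin(nη).
Reading off the coefficients: c_4=1, so w(η,σ) = exp(-32σ)sin(4η).
Substituting back η = s + τ, σ = τ: u(s,τ) = w(s + τ, τ).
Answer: u(s, τ) = exp(-32τ)sin(4s + 4τ)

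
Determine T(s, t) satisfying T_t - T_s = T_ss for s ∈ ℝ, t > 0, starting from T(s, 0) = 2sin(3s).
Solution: Moving frame: η = s + t, σ = t, T = u(η,σ), so T_t = u_σ + u_η and T_ss = u_ηη.
Hence T_t - T_s = u_σ and the PDE becomes the heat equation u_σ = u_ηη on η ∈ ℝ.
Initial data: u(η,0) = T(η,0) = 2sin(3η). Each mode sin(nη) decays as exp(-n²σ) on ℝ, so u(η,σ) = Σ c_n exp(-n²σ) sin(nη) with c_3=2: u(η,σ) = 2exp(-9σ)sin(3η).
Substituting back: T(s,t) = u(s + t, t).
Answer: T(s, t) = 2exp(-9t)sin(3s + 3t)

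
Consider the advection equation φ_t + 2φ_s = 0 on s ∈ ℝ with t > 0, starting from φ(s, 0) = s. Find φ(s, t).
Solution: By method of characteristics (waves move right with speed 2):
Along characteristics s - 2t = const, φ is constant, so φ(s,t) = f(s - 2t) with f = φ(·, 0).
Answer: φ(s, t) = s - 2t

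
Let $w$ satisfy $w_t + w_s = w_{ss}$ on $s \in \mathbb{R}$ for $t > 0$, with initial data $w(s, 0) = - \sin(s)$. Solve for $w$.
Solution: Moving frame: $\eta = s - t$, $\sigma = t$, $w = u(\eta,\sigma)$, so $w_t = u_{\sigma} - u_{\eta}$ and $w_{ss} = u_{\eta\eta}$.
Hence $w_t + w_s = u_{\sigma}$ and the PDE becomes the heat equation $u_{\sigma} = u_{\eta\eta}$ on $\eta \in \mathbb{R}$.
Initial data: $u(\eta,0) = w(\eta,0) = - \sin(\eta)$. Each mode $\sin(n\eta)$ decays as $e^{-n^2\sigma}$ on $\mathbb{R}$, so $u(\eta,\sigma) = \sum c_n e^{-n^2\sigma} \sin(n\eta)$ with $c_1=-1$: $u(\eta,\sigma) = - e^{-\sigma} \sin(\eta)$.
Substituting back: $w(s,t) = u(s - t, t)$.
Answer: $w(s, t) = - e^{-t} \sin(s - t)$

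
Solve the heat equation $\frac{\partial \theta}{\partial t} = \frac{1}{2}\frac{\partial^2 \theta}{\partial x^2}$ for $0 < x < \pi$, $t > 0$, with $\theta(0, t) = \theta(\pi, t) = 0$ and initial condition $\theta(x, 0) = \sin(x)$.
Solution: Separating variables: $\theta = \sum c_n e^{-n^2t/2} \sin(nx)$. From $\theta(x,0) = \sin(x)$: $c_1=1$.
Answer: $\theta(x, t) = e^{-t/2} \sin(x)$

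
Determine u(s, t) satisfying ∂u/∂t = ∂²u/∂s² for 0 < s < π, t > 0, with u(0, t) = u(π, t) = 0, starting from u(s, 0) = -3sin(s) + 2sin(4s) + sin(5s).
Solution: Separating variables: u = Σ c_n exp(-n²t) sin(ns). From u(s,0) = -3sin(s) + 2sin(4s) + sin(5s): c_1=-3, c_4=2, c_5=1.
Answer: u(s, t) = -3exp(-t)sin(s) + 2exp(-16t)sin(4s) + exp(-25t)sin(5s)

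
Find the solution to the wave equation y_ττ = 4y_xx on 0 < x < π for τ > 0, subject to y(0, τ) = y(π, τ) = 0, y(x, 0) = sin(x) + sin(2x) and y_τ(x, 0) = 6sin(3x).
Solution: Separating variables: y = Σ [A_n cos(ω_n τ) + B_n sin(ω_n τ)] sin(nx), ω_n = 2n. From ICs (B_n = velocity coefficient / ω_n): A_1=1, A_2=1, B_3=1.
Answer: y(x, τ) = sin(x)cos(2τ) + sin(2x)cos(4τ) + sin(3x)sin(6τ)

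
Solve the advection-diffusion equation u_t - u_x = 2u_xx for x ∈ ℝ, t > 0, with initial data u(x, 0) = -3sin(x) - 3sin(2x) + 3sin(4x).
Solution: Change to a moving frame: let η = x + t, σ = t and write u(x,t) = w(η,σ).
By the chain rule u_t = w_σ + w_η, u_x = w_η, u_xx = w_ηη.
Then u_t - u_x = w_σ: the advection term cancels and the PDE becomes the heat equation w_σ = 2w_ηη on η ∈ ℝ.
Initial data: w(η,0) = u(η,0) = -3sin(η) - 3sin(2η) + 3sin(4η).
On η ∈ ℝ each mode satisfies (sin(nη))″ = -n² sin(nη), so exp(-2n²σ) sin(nη) solves the heat equation; by superposition w(η,σ) = Σ c_n exp(-2n²σ) sin(nη).
Reading off the coefficients: c_1=-3, c_2=-3, c_4=3, so w(η,σ) = -3exp(-2σ)sin(η) - 3exp(-8σ)sin(2η) + 3exp(-32σ)sin(4η).
Substituting back η = x + t, σ = t: u(x,t) = w(x + t, t).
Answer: u(x, t) = -3exp(-2t)sin(t + x) - 3exp(-8t)sin(2t + 2x) + 3exp(-32t)sin(4t + 4x)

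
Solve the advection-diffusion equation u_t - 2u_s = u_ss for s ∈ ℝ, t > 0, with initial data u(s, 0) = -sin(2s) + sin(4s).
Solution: Moving frame: η = s + 2t, σ = t, u = w(η,σ), so u_t = w_σ + 2w_η and u_ss = w_ηη.
Hence u_t - 2u_s = w_σ and the PDE becomes the heat equation w_σ = w_ηη on η ∈ ℝ.
Initial data: w(η,0) = u(η,0) = -sin(2η) + sin(4η). Each mode sin(nη) decays as exp(-n²σ) on ℝ, so w(η,σ) = Σ c_n exp(-n²σ) sin(nη) with c_2=-1, c_4=1: w(η,σ) = -exp(-4σ)sin(2η) + exp(-16σ)sin(4η).
Substituting back: u(s,t) = w(s + 2t, t).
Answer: u(s, t) = -exp(-4t)sin(2s + 4t) + exp(-16t)sin(4s + 8t)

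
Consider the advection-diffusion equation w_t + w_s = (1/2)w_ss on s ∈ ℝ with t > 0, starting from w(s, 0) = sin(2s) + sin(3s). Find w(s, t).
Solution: Change to a moving frame: let η = s - t, σ = t and write w(s,t) = u(η,σ).
By the chain rule w_t = u_σ - u_η, w_s = u_η, w_ss = u_ηη.
Then w_t + w_s = u_σ: the advection term cancels and the PDE becomes the heat equation u_σ = (1/2)u_ηη on η ∈ ℝ.
Initial data: u(η,0) = w(η,0) = sin(2η) + sin(3η).
On η ∈ ℝ each mode satisfies (sin(nη))″ = -n² sin(nη), so exp(-n²σ/2) sin(nη) solves the heat equation; by superposition u(η,σ) = Σ c_n exp(-n²σ/2) sin(nη).
Reading off the coefficients: c_2=1, c_3=1, so u(η,σ) = exp(-2σ)sin(2η) + exp(-9σ/2)sin(3η).
Substituting back η = s - t, σ = t: w(s,t) = u(s - t, t).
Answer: w(s, t) = exp(-2t)sin(2s - 2t) + exp(-9t/2)sin(3s - 3t)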